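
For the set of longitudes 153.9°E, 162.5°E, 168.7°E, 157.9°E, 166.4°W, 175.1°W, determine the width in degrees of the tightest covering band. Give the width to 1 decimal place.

39.7°

Sort the longitudes: -175.1°, -166.4°, +153.9°, +157.9°, +162.5°, +168.7°.
Eastward gaps between consecutive values (wrapping around): 8.7°, 320.3°, 4.0°, 4.6°, 6.2°, 16.2°.
Largest gap = 320.3° ⇒ minimal covering band is its complement: 360° − 320.3° = 39.7°.
Band runs from +153.9° eastward to -166.4°, crossing the antimeridian.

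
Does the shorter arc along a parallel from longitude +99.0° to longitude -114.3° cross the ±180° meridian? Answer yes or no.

Naïve |-114.3 − 99.0| = 213.3° > 180°, so the shorter arc goes the other way round — across 180°.
Signed shortest Δλ = ((-114.3 − 99.0 + 180) mod 360) − 180 = 146.7°.
Going east by 146.7° from +99.0° passes through 180° before reaching -114.3°.

Yes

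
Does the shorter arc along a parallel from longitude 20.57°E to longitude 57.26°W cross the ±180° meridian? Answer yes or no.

No

Signed shortest Δλ = ((-57.26 − 20.57 + 180) mod 360) − 180 = -77.83°.
Going west by 77.83° from +20.57° reaches -57.26° without touching 180°.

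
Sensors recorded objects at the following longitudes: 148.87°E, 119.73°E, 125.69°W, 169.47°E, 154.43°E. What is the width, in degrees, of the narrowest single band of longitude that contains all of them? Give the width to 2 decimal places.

114.58°

Sort the longitudes: -125.69°, +119.73°, +148.87°, +154.43°, +169.47°.
Eastward gaps between consecutive values (wrapping around): 245.42°, 29.14°, 5.56°, 15.04°, 64.84°.
Largest gap = 245.42° ⇒ minimal covering band is its complement: 360° − 245.42° = 114.58°.
Band runs from +119.73° eastward to -125.69°, crossing the antimeridian.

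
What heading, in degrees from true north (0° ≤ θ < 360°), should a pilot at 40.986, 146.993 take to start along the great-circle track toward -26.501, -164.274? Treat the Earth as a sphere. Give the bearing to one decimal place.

Δλ = -164.274 − 146.993 = -311.267°; wrapped into (−180°, 180°]: 48.733°.
θ = atan2( sin Δλ · cos φ₂ , cos φ₁ · sin φ₂ − sin φ₁ · cos φ₂ · cos Δλ )
  = atan2(0.67267, -0.72397) = 137.104° → normalised to [0°, 360°): 137.104°.

137.1°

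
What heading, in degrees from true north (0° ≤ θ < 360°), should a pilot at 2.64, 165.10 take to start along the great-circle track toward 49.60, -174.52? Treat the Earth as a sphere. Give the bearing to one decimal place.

Δλ = -174.52 − 165.10 = -339.62°; wrapped into (−180°, 180°]: 20.38°.
θ = atan2( sin Δλ · cos φ₂ , cos φ₁ · sin φ₂ − sin φ₁ · cos φ₂ · cos Δλ )
  = atan2(0.22570, 0.73275) = 17.120° → normalised to [0°, 360°): 17.120°.

17.1°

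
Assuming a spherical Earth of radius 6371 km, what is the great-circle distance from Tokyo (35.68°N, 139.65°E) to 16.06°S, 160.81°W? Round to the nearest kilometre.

8500 km

Δλ = -160.81 − 139.65 = -300.46°; wrapped into (−180°, 180°]: 59.54°.
Δφ = -16.06 − 35.68 = -51.74°.
a = sin²(Δφ/2) + cos φ₁ · cos φ₂ · sin²(Δλ/2) = 0.382824.
c = 2·atan2(√a, √(1−a)) = 1.33424 rad → d = 6371·c ≈ 8500.47 km.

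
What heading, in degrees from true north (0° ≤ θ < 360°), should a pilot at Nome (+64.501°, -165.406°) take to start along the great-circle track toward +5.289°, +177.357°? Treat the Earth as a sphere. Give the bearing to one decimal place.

Δλ = 177.357 − -165.406 = 342.763°; wrapped into (−180°, 180°]: -17.237°.
θ = atan2( sin Δλ · cos φ₂ , cos φ₁ · sin φ₂ − sin φ₁ · cos φ₂ · cos Δλ )
  = atan2(-0.29506, -0.81870) = -160.181° → normalised to [0°, 360°): 199.819°.

199.8°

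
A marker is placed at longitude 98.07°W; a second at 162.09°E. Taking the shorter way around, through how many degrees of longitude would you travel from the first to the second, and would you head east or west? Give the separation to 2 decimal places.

Raw difference: 162.09 − -98.07 = 260.16°.
Normalise into (−180°, 180°]: 260.16° − 360° = -99.84°.
Negative ⇒ the second point lies to the west; separation 99.84°.

99.84° west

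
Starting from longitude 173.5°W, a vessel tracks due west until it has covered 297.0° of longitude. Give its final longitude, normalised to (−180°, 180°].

Start at -173.5°; shift −297.0° → -470.5°.
-470.5° lies outside (−180°, 180°]; add 360° → -110.5°.

110.5°W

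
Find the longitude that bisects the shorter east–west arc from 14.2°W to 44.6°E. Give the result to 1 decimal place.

Signed shortest Δλ from -14.2° to +44.6° is +58.8°.
Midpoint longitude = -14.2° + (+58.8°)/2 = -14.2° + 29.4° = +15.2°.

15.2°E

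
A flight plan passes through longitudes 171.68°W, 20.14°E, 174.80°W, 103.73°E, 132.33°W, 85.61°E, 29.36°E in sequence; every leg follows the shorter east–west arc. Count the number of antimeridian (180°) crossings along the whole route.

5

Leg 1: -171.68° → +20.14°, shortest Δλ = -168.18° (west) — crosses 180°.
Leg 2: +20.14° → -174.80°, shortest Δλ = 165.06° (east) — crosses 180°.
Leg 3: -174.80° → +103.73°, shortest Δλ = -81.47° (west) — crosses 180°.
Leg 4: +103.73° → -132.33°, shortest Δλ = 123.94° (east) — crosses 180°.
Leg 5: -132.33° → +85.61°, shortest Δλ = -142.06° (west) — crosses 180°.
Leg 6: +85.61° → +29.36°, shortest Δλ = -56.25° (west) — does not cross 180°.
Total crossings: 5.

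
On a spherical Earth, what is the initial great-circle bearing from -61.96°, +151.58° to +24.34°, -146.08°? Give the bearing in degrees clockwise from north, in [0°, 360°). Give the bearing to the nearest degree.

55°

Δλ = -146.08 − 151.58 = -297.66°; wrapped into (−180°, 180°]: 62.34°.
θ = atan2( sin Δλ · cos φ₂ , cos φ₁ · sin φ₂ − sin φ₁ · cos φ₂ · cos Δλ )
  = atan2(0.80699, 0.56706) = 54.905° → normalised to [0°, 360°): 54.905°.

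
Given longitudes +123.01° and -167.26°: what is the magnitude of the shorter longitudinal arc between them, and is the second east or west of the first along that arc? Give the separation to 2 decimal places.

Raw difference: -167.26 − 123.01 = -290.27°.
Normalise into (−180°, 180°]: -290.27° + 360° = 69.73°.
Positive ⇒ the second point lies to the east; separation 69.73°.

69.73° east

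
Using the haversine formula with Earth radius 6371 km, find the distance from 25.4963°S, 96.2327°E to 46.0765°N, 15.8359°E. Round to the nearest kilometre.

11327 km

Δλ = 15.8359 − 96.2327 = -80.3968°.
Δφ = 46.0765 − -25.4963 = 71.5728°.
a = sin²(Δφ/2) + cos φ₁ · cos φ₂ · sin²(Δλ/2) = 0.602793.
c = 2·atan2(√a, √(1−a)) = 1.77786 rad → d = 6371·c ≈ 11326.74 km.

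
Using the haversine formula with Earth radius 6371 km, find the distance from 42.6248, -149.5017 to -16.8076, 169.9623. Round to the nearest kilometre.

Δλ = 169.9623 − -149.5017 = 319.4640°; wrapped into (−180°, 180°]: -40.5360°.
Δφ = -16.8076 − 42.6248 = -59.4324°.
a = sin²(Δφ/2) + cos φ₁ · cos φ₂ · sin²(Δλ/2) = 0.330248.
c = 2·atan2(√a, √(1−a)) = 1.22441 rad → d = 6371·c ≈ 7800.70 km.

7801 km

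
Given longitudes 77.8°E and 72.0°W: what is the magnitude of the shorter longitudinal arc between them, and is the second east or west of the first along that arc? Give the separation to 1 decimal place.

Raw difference: -72.0 − 77.8 = -149.8°.
Normalise into (−180°, 180°]: -149.8° stays -149.8°.
Negative ⇒ the second point lies to the west; separation 149.8°.

149.8° west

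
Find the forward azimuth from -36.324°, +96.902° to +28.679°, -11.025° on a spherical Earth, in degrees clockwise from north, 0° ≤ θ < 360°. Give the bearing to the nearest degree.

Δλ = -11.025 − 96.902 = -107.927°.
θ = atan2( sin Δλ · cos φ₂ , cos φ₁ · sin φ₂ − sin φ₁ · cos φ₂ · cos Δλ )
  = atan2(-0.83473, 0.22669) = -74.807° → normalised to [0°, 360°): 285.193°.

285°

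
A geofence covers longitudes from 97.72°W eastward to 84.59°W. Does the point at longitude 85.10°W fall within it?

Yes

Band width going east from -97.72° to -84.59°: ((-84.59 − -97.72) mod 360) = 13.13°.
Offset of -85.10° east of the west edge: ((-85.10 − -97.72) mod 360) = 12.62°.
12.62° ≤ 13.13° ⇒ inside.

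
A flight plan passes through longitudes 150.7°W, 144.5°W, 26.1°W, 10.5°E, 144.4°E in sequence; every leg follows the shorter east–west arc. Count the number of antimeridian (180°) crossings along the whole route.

0

Leg 1: -150.7° → -144.5°, shortest Δλ = 6.2° (east) — does not cross 180°.
Leg 2: -144.5° → -26.1°, shortest Δλ = 118.4° (east) — does not cross 180°.
Leg 3: -26.1° → +10.5°, shortest Δλ = 36.6° (east) — does not cross 180°.
Leg 4: +10.5° → +144.4°, shortest Δλ = 133.9° (east) — does not cross 180°.
Total crossings: 0.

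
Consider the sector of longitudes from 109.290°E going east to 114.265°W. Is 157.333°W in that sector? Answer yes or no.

Yes

Band width going east from +109.290° to -114.265°: ((-114.265 − 109.290) mod 360) = 136.445°.
Offset of -157.333° east of the west edge: ((-157.333 − 109.290) mod 360) = 93.377°.
93.377° ≤ 136.445° ⇒ inside.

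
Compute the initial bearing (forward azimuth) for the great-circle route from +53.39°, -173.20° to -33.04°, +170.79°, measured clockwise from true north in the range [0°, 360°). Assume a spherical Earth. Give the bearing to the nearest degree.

193°

Δλ = 170.79 − -173.20 = 343.99°; wrapped into (−180°, 180°]: -16.01°.
θ = atan2( sin Δλ · cos φ₂ , cos φ₁ · sin φ₂ − sin φ₁ · cos φ₂ · cos Δλ )
  = atan2(-0.23120, -0.97196) = -166.619° → normalised to [0°, 360°): 193.381°.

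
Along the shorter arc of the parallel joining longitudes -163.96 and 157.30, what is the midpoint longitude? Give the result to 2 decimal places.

+176.67°

Signed shortest Δλ from -163.96° to +157.30° is -38.74°.
Midpoint longitude = -163.96° + (-38.74°)/2 = -163.96° − 19.37° = -183.33°.
Normalise into (−180°, 180°]: +176.67°.
(The naïve average (-163.96 + +157.30)/2 = -3.33° is on the wrong side of the globe.)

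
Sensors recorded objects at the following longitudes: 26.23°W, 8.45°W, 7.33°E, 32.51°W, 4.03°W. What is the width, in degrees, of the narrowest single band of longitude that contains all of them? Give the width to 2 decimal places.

Sort the longitudes: -32.51°, -26.23°, -8.45°, -4.03°, +7.33°.
Eastward gaps between consecutive values (wrapping around): 6.28°, 17.78°, 4.42°, 11.36°, 320.16°.
Largest gap = 320.16° ⇒ minimal covering band is its complement: 360° − 320.16° = 39.84°.
Band runs from -32.51° eastward to +7.33°.

39.84°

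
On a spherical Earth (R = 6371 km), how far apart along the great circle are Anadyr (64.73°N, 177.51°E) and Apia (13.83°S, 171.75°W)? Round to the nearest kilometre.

8783 km

Δλ = -171.75 − 177.51 = -349.26°; wrapped into (−180°, 180°]: 10.74°.
Δφ = -13.83 − 64.73 = -78.56°.
a = sin²(Δφ/2) + cos φ₁ · cos φ₂ · sin²(Δλ/2) = 0.404460.
c = 2·atan2(√a, √(1−a)) = 1.37853 rad → d = 6371·c ≈ 8782.64 km.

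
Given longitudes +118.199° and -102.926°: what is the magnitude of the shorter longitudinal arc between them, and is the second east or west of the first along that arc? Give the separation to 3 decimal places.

138.875° east

Raw difference: -102.926 − 118.199 = -221.125°.
Normalise into (−180°, 180°]: -221.125° + 360° = 138.875°.
Positive ⇒ the second point lies to the east; separation 138.875°.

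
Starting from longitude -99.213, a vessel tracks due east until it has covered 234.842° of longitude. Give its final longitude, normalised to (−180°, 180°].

+135.629°

Start at -99.213°; shift +234.842° → +135.629°.
+135.629° already lies in (−180°, 180°].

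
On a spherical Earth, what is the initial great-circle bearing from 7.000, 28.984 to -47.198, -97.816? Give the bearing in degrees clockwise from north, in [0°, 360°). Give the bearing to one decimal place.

Δλ = -97.816 − 28.984 = -126.800°.
θ = atan2( sin Δλ · cos φ₂ , cos φ₁ · sin φ₂ − sin φ₁ · cos φ₂ · cos Δλ )
  = atan2(-0.54407, -0.67863) = -141.280° → normalised to [0°, 360°): 218.720°.

218.7°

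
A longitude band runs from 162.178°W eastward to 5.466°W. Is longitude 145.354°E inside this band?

Band width going east from -162.178° to -5.466°: ((-5.466 − -162.178) mod 360) = 156.712°.
Offset of +145.354° east of the west edge: ((145.354 − -162.178) mod 360) = 307.532°.
307.532° > 156.712° ⇒ outside.

No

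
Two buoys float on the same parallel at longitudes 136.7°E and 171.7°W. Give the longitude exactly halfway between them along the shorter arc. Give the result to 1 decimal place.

162.5°E

Signed shortest Δλ from +136.7° to -171.7° is +51.6°.
Midpoint longitude = +136.7° + (+51.6°)/2 = +136.7° + 25.8° = +162.5°.
(The naïve average (+136.7 + -171.7)/2 = -17.5° is on the wrong side of the globe.)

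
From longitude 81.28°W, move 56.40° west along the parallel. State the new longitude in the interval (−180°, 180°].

137.68°W

Start at -81.28°; shift −56.40° → -137.68°.
-137.68° already lies in (−180°, 180°].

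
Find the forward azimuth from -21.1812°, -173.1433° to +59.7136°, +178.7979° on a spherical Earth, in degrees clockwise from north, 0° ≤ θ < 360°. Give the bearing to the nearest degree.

Δλ = 178.7979 − -173.1433 = 351.9412°; wrapped into (−180°, 180°]: -8.0588°.
θ = atan2( sin Δλ · cos φ₂ , cos φ₁ · sin φ₂ − sin φ₁ · cos φ₂ · cos Δλ )
  = atan2(-0.07070, 0.98560) = -4.103° → normalised to [0°, 360°): 355.897°.

356°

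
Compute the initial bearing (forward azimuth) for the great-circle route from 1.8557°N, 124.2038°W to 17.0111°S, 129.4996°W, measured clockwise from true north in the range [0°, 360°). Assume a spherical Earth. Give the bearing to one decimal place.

Δλ = -129.4996 − -124.2038 = -5.2958°.
θ = atan2( sin Δλ · cos φ₂ , cos φ₁ · sin φ₂ − sin φ₁ · cos φ₂ · cos Δλ )
  = atan2(-0.08826, -0.32324) = -164.728° → normalised to [0°, 360°): 195.272°.

195.3°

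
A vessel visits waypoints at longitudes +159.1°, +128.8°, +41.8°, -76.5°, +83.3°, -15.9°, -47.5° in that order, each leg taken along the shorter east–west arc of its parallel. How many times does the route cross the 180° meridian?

0

Leg 1: +159.1° → +128.8°, shortest Δλ = -30.3° (west) — does not cross 180°.
Leg 2: +128.8° → +41.8°, shortest Δλ = -87.0° (west) — does not cross 180°.
Leg 3: +41.8° → -76.5°, shortest Δλ = -118.3° (west) — does not cross 180°.
Leg 4: -76.5° → +83.3°, shortest Δλ = 159.8° (east) — does not cross 180°.
Leg 5: +83.3° → -15.9°, shortest Δλ = -99.2° (west) — does not cross 180°.
Leg 6: -15.9° → -47.5°, shortest Δλ = -31.6° (west) — does not cross 180°.
Total crossings: 0.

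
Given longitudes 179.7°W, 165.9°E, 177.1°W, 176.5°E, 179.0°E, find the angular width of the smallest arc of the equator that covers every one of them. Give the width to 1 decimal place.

Sort the longitudes: -179.7°, -177.1°, +165.9°, +176.5°, +179.0°.
Eastward gaps between consecutive values (wrapping around): 2.6°, 343.0°, 10.6°, 2.5°, 1.3°.
Largest gap = 343.0° ⇒ minimal covering band is its complement: 360° − 343.0° = 17.0°.
Band runs from +165.9° eastward to -177.1°, crossing the antimeridian.

17.0°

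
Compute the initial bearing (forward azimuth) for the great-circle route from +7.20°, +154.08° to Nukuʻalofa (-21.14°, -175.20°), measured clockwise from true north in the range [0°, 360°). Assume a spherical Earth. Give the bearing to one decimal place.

Δλ = -175.20 − 154.08 = -329.28°; wrapped into (−180°, 180°]: 30.72°.
θ = atan2( sin Δλ · cos φ₂ , cos φ₁ · sin φ₂ − sin φ₁ · cos φ₂ · cos Δλ )
  = atan2(0.47646, -0.45830) = 133.887° → normalised to [0°, 360°): 133.887°.

133.9°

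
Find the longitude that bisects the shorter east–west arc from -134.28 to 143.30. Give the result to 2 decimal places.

-175.49°

Signed shortest Δλ from -134.28° to +143.30° is -82.42°.
Midpoint longitude = -134.28° + (-82.42°)/2 = -134.28° − 41.21° = -175.49°.
(The naïve average (-134.28 + +143.30)/2 = 4.51° is on the wrong side of the globe.)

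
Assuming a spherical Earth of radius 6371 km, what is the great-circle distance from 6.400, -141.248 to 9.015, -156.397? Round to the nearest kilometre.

Δλ = -156.397 − -141.248 = -15.149°.
Δφ = 9.015 − 6.400 = 2.615°.
a = sin²(Δφ/2) + cos φ₁ · cos φ₂ · sin²(Δλ/2) = 0.017574.
c = 2·atan2(√a, √(1−a)) = 0.26592 rad → d = 6371·c ≈ 1694.17 km.

1694 km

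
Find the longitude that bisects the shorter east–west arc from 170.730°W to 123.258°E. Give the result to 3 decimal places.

Signed shortest Δλ from -170.730° to +123.258° is -66.012°.
Midpoint longitude = -170.730° + (-66.012°)/2 = -170.730° − 33.006° = -203.736°.
Normalise into (−180°, 180°]: +156.264°.
(The naïve average (-170.730 + +123.258)/2 = -23.736° is on the wrong side of the globe.)

156.264°E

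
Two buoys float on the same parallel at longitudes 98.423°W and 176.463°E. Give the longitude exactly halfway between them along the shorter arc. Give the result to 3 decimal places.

140.980°W

Signed shortest Δλ from -98.423° to +176.463° is -85.114°.
Midpoint longitude = -98.423° + (-85.114°)/2 = -98.423° − 42.557° = -140.980°.
(The naïve average (-98.423 + +176.463)/2 = 39.02° is on the wrong side of the globe.)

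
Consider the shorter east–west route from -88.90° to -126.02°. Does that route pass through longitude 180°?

No

Signed shortest Δλ = ((-126.02 − -88.90 + 180) mod 360) − 180 = -37.12°.
Going west by 37.12° from -88.90° reaches -126.02° without touching 180°.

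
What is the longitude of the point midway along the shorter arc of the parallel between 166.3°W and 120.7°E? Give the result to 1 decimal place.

157.2°E

Signed shortest Δλ from -166.3° to +120.7° is -73.0°.
Midpoint longitude = -166.3° + (-73.0°)/2 = -166.3° − 36.5° = -202.8°.
Normalise into (−180°, 180°]: +157.2°.
(The naïve average (-166.3 + +120.7)/2 = -22.8° is on the wrong side of the globe.)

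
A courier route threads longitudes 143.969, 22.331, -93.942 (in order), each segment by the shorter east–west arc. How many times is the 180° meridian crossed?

Leg 1: +143.969° → +22.331°, shortest Δλ = -121.638° (west) — does not cross 180°.
Leg 2: +22.331° → -93.942°, shortest Δλ = -116.273° (west) — does not cross 180°.
Total crossings: 0.

0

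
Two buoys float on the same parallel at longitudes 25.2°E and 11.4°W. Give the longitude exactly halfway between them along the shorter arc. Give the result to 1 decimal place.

Signed shortest Δλ from +25.2° to -11.4° is -36.6°.
Midpoint longitude = +25.2° + (-36.6°)/2 = +25.2° − 18.3° = +6.9°.

6.9°E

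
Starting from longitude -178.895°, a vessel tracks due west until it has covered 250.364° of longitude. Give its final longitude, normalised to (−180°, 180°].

-69.259°

Start at -178.895°; shift −250.364° → -429.259°.
-429.259° lies outside (−180°, 180°]; add 360° → -69.259°.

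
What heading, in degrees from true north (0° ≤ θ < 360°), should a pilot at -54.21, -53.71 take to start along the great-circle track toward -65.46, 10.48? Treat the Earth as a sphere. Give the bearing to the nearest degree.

136°

Δλ = 10.48 − -53.71 = 64.19°.
θ = atan2( sin Δλ · cos φ₂ , cos φ₁ · sin φ₂ − sin φ₁ · cos φ₂ · cos Δλ )
  = atan2(0.37390, -0.38531) = 135.861° → normalised to [0°, 360°): 135.861°.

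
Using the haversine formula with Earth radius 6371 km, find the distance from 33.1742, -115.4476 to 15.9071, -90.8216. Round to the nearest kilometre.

3130 km

Δλ = -90.8216 − -115.4476 = 24.6260°.
Δφ = 15.9071 − 33.1742 = -17.2671°.
a = sin²(Δφ/2) + cos φ₁ · cos φ₂ · sin²(Δλ/2) = 0.059141.
c = 2·atan2(√a, √(1−a)) = 0.49130 rad → d = 6371·c ≈ 3130.10 km.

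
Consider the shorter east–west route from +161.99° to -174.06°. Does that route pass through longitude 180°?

Naïve |-174.06 − 161.99| = 336.05° > 180°, so the shorter arc goes the other way round — across 180°.
Signed shortest Δλ = ((-174.06 − 161.99 + 180) mod 360) − 180 = 23.95°.
Going east by 23.95° from +161.99° passes through 180° before reaching -174.06°.

Yes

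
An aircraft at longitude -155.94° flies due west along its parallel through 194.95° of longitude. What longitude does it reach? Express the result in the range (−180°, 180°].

Start at -155.94°; shift −194.95° → -350.89°.
-350.89° lies outside (−180°, 180°]; add 360° → +9.11°.

+9.11°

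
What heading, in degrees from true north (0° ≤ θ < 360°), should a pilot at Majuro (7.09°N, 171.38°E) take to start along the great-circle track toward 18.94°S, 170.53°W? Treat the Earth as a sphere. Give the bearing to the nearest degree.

Δλ = -170.53 − 171.38 = -341.91°; wrapped into (−180°, 180°]: 18.09°.
θ = atan2( sin Δλ · cos φ₂ , cos φ₁ · sin φ₂ − sin φ₁ · cos φ₂ · cos Δλ )
  = atan2(0.29370, -0.43307) = 145.856° → normalised to [0°, 360°): 145.856°.

146°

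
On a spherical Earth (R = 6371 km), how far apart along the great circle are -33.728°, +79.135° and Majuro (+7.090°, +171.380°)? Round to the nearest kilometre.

10651 km

Δλ = 171.380 − 79.135 = 92.245°.
Δφ = 7.090 − -33.728 = 40.818°.
a = sin²(Δφ/2) + cos φ₁ · cos φ₂ · sin²(Δλ/2) = 0.550432.
c = 2·atan2(√a, √(1−a)) = 1.67183 rad → d = 6371·c ≈ 10651.24 km.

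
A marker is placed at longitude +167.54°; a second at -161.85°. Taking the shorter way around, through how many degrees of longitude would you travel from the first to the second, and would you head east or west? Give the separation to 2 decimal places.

Raw difference: -161.85 − 167.54 = -329.39°.
Normalise into (−180°, 180°]: -329.39° + 360° = 30.61°.
Positive ⇒ the second point lies to the east; separation 30.61°.

30.61° east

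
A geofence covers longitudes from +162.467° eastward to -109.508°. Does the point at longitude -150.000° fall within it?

Band width going east from +162.467° to -109.508°: ((-109.508 − 162.467) mod 360) = 88.025°.
Offset of -150.000° east of the west edge: ((-150.000 − 162.467) mod 360) = 47.533°.
47.533° ≤ 88.025° ⇒ inside.

Yes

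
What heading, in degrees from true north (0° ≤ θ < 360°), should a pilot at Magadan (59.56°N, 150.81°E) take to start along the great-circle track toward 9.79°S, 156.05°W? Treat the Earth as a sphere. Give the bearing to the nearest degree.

127°

Δλ = -156.05 − 150.81 = -306.86°; wrapped into (−180°, 180°]: 53.14°.
θ = atan2( sin Δλ · cos φ₂ , cos φ₁ · sin φ₂ − sin φ₁ · cos φ₂ · cos Δλ )
  = atan2(0.78845, -0.59579) = 127.076° → normalised to [0°, 360°): 127.076°.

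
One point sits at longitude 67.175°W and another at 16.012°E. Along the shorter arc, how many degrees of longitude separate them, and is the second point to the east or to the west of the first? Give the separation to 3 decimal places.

Raw difference: 16.012 − -67.175 = 83.187°.
Normalise into (−180°, 180°]: 83.187° stays 83.187°.
Positive ⇒ the second point lies to the east; separation 83.187°.

83.187° east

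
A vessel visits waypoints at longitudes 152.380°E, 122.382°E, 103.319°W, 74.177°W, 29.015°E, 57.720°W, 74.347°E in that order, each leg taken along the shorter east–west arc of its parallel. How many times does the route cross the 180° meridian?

Leg 1: +152.380° → +122.382°, shortest Δλ = -29.998° (west) — does not cross 180°.
Leg 2: +122.382° → -103.319°, shortest Δλ = 134.299° (east) — crosses 180°.
Leg 3: -103.319° → -74.177°, shortest Δλ = 29.142° (east) — does not cross 180°.
Leg 4: -74.177° → +29.015°, shortest Δλ = 103.192° (east) — does not cross 180°.
Leg 5: +29.015° → -57.720°, shortest Δλ = -86.735° (west) — does not cross 180°.
Leg 6: -57.720° → +74.347°, shortest Δλ = 132.067° (east) — does not cross 180°.
Total crossings: 1.

1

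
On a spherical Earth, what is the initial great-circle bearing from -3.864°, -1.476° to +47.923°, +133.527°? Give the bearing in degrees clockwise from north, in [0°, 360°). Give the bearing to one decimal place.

Δλ = 133.527 − -1.476 = 135.003°.
θ = atan2( sin Δλ · cos φ₂ , cos φ₁ · sin φ₂ − sin φ₁ · cos φ₂ · cos Δλ )
  = atan2(0.47383, 0.70862) = 33.769° → normalised to [0°, 360°): 33.769°.

33.8°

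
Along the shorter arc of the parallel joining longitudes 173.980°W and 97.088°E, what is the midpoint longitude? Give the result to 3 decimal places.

Signed shortest Δλ from -173.980° to +97.088° is -88.932°.
Midpoint longitude = -173.980° + (-88.932°)/2 = -173.980° − 44.466° = -218.446°.
Normalise into (−180°, 180°]: +141.554°.
(The naïve average (-173.980 + +97.088)/2 = -38.446° is on the wrong side of the globe.)

141.554°E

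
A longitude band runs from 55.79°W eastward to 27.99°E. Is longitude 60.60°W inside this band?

Band width going east from -55.79° to +27.99°: ((27.99 − -55.79) mod 360) = 83.78°.
Offset of -60.60° east of the west edge: ((-60.60 − -55.79) mod 360) = 355.19°.
355.19° > 83.78° ⇒ outside.

No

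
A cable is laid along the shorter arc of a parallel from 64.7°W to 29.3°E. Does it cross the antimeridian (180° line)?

No

Signed shortest Δλ = ((29.3 − -64.7 + 180) mod 360) − 180 = 94.0°.
Going east by 94.0° from -64.7° reaches +29.3° without touching 180°.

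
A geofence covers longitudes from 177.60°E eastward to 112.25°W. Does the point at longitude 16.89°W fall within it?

No

Band width going east from +177.60° to -112.25°: ((-112.25 − 177.60) mod 360) = 70.15°.
Offset of -16.89° east of the west edge: ((-16.89 − 177.60) mod 360) = 165.51°.
165.51° > 70.15° ⇒ outside.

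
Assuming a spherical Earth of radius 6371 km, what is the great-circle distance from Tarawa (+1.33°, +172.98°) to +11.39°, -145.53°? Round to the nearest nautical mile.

2544 nmi

Δλ = -145.53 − 172.98 = -318.51°; wrapped into (−180°, 180°]: 41.49°.
Δφ = 11.39 − 1.33 = 10.06°.
a = sin²(Δφ/2) + cos φ₁ · cos φ₂ · sin²(Δλ/2) = 0.130648.
c = 2·atan2(√a, √(1−a)) = 0.73965 rad → d = 6371·c ≈ 4712.31 km ≈ 2544.44 nmi.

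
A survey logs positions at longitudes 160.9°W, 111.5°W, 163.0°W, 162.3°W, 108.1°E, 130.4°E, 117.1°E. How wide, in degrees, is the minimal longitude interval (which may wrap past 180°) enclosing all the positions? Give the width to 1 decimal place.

Sort the longitudes: -163.0°, -162.3°, -160.9°, -111.5°, +108.1°, +117.1°, +130.4°.
Eastward gaps between consecutive values (wrapping around): 0.7°, 1.4°, 49.4°, 219.6°, 9.0°, 13.3°, 66.6°.
Largest gap = 219.6° ⇒ minimal covering band is its complement: 360° − 219.6° = 140.4°.
Band runs from +108.1° eastward to -111.5°, crossing the antimeridian.

140.4°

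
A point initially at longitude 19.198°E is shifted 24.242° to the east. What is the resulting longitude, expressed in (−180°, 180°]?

43.440°E

Start at +19.198°; shift +24.242° → +43.440°.
+43.440° already lies in (−180°, 180°].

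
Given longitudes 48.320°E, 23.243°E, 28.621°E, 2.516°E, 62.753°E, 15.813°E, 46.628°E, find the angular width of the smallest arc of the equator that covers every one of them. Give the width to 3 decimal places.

60.237°

Sort the longitudes: +2.516°, +15.813°, +23.243°, +28.621°, +46.628°, +48.320°, +62.753°.
Eastward gaps between consecutive values (wrapping around): 13.297°, 7.430°, 5.378°, 18.007°, 1.692°, 14.433°, 299.763°.
Largest gap = 299.763° ⇒ minimal covering band is its complement: 360° − 299.763° = 60.237°.
Band runs from +2.516° eastward to +62.753°.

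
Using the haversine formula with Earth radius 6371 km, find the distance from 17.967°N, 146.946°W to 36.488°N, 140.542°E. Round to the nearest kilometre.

Δλ = 140.542 − -146.946 = 287.488°; wrapped into (−180°, 180°]: -72.512°.
Δφ = 36.488 − 17.967 = 18.521°.
a = sin²(Δφ/2) + cos φ₁ · cos φ₂ · sin²(Δλ/2) = 0.293374.
c = 2·atan2(√a, √(1−a)) = 1.14477 rad → d = 6371·c ≈ 7293.35 km.

7293 km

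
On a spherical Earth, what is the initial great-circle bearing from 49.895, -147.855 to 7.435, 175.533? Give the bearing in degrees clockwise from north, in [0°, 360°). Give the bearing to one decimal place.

228.4°

Δλ = 175.533 − -147.855 = 323.388°; wrapped into (−180°, 180°]: -36.612°.
θ = atan2( sin Δλ · cos φ₂ , cos φ₁ · sin φ₂ − sin φ₁ · cos φ₂ · cos Δλ )
  = atan2(-0.59138, -0.52543) = -131.621° → normalised to [0°, 360°): 228.379°.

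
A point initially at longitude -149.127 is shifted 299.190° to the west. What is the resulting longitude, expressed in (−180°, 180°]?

-88.317°

Start at -149.127°; shift −299.190° → -448.317°.
-448.317° lies outside (−180°, 180°]; add 360° → -88.317°.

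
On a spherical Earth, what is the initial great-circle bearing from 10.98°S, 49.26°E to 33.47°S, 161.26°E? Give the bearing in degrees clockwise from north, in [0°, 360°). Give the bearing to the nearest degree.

Δλ = 161.26 − 49.26 = 112.00°.
θ = atan2( sin Δλ · cos φ₂ , cos φ₁ · sin φ₂ − sin φ₁ · cos φ₂ · cos Δλ )
  = atan2(0.77343, -0.60092) = 127.846° → normalised to [0°, 360°): 127.846°.

128°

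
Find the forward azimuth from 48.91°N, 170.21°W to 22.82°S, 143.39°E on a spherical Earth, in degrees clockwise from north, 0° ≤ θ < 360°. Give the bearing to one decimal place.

Δλ = 143.39 − -170.21 = 313.60°; wrapped into (−180°, 180°]: -46.40°.
θ = atan2( sin Δλ · cos φ₂ , cos φ₁ · sin φ₂ − sin φ₁ · cos φ₂ · cos Δλ )
  = atan2(-0.66749, -0.73397) = -137.716° → normalised to [0°, 360°): 222.284°.

222.3°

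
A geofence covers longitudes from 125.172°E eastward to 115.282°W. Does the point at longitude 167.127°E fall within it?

Yes

Band width going east from +125.172° to -115.282°: ((-115.282 − 125.172) mod 360) = 119.546°.
Offset of +167.127° east of the west edge: ((167.127 − 125.172) mod 360) = 41.955°.
41.955° ≤ 119.546° ⇒ inside.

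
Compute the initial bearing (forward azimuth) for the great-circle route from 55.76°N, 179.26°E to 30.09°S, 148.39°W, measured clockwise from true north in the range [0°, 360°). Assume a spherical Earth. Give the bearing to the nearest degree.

152°

Δλ = -148.39 − 179.26 = -327.65°; wrapped into (−180°, 180°]: 32.35°.
θ = atan2( sin Δλ · cos φ₂ , cos φ₁ · sin φ₂ − sin φ₁ · cos φ₂ · cos Δλ )
  = atan2(0.46298, -0.88636) = 152.420° → normalised to [0°, 360°): 152.420°.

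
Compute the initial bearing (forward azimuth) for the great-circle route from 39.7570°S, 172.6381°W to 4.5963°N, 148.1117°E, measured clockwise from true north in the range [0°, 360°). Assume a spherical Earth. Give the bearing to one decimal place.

311.4°

Δλ = 148.1117 − -172.6381 = 320.7498°; wrapped into (−180°, 180°]: -39.2502°.
θ = atan2( sin Δλ · cos φ₂ , cos φ₁ · sin φ₂ − sin φ₁ · cos φ₂ · cos Δλ )
  = atan2(-0.63067, 0.55526) = -48.639° → normalised to [0°, 360°): 311.361°.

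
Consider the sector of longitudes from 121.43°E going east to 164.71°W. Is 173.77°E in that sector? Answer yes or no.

Band width going east from +121.43° to -164.71°: ((-164.71 − 121.43) mod 360) = 73.86°.
Offset of +173.77° east of the west edge: ((173.77 − 121.43) mod 360) = 52.34°.
52.34° ≤ 73.86° ⇒ inside.

Yes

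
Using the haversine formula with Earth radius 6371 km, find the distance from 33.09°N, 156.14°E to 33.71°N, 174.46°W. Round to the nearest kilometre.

Δλ = -174.46 − 156.14 = -330.60°; wrapped into (−180°, 180°]: 29.40°.
Δφ = 33.71 − 33.09 = 0.62°.
a = sin²(Δφ/2) + cos φ₁ · cos φ₂ · sin²(Δλ/2) = 0.044908.
c = 2·atan2(√a, √(1−a)) = 0.42707 rad → d = 6371·c ≈ 2720.84 km.

2721 km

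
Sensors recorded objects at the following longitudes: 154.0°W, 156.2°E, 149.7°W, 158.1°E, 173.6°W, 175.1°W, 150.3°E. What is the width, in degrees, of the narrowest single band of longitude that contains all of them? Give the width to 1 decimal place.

60.0°

Sort the longitudes: -175.1°, -173.6°, -154.0°, -149.7°, +150.3°, +156.2°, +158.1°.
Eastward gaps between consecutive values (wrapping around): 1.5°, 19.6°, 4.3°, 300.0°, 5.9°, 1.9°, 26.8°.
Largest gap = 300.0° ⇒ minimal covering band is its complement: 360° − 300.0° = 60.0°.
Band runs from +150.3° eastward to -149.7°, crossing the antimeridian.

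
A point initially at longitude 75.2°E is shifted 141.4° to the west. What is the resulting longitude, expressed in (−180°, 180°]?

Start at +75.2°; shift −141.4° → -66.2°.
-66.2° already lies in (−180°, 180°].

66.2°W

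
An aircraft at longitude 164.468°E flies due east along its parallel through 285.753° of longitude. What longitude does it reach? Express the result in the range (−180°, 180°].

Start at +164.468°; shift +285.753° → +450.221°.
+450.221° lies outside (−180°, 180°]; subtract 360° → +90.221°.

90.221°E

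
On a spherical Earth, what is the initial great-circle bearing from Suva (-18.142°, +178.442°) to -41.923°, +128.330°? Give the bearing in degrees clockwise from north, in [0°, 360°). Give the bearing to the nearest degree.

Δλ = 128.330 − 178.442 = -50.112°.
θ = atan2( sin Δλ · cos φ₂ , cos φ₁ · sin φ₂ − sin φ₁ · cos φ₂ · cos Δλ )
  = atan2(-0.57090, -0.48635) = -130.427° → normalised to [0°, 360°): 229.573°.

230°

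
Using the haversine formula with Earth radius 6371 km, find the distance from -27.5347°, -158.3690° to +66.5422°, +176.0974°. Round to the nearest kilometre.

10681 km

Δλ = 176.0974 − -158.3690 = 334.4664°; wrapped into (−180°, 180°]: -25.5336°.
Δφ = 66.5422 − -27.5347 = 94.0769°.
a = sin²(Δφ/2) + cos φ₁ · cos φ₂ · sin²(Δλ/2) = 0.552785.
c = 2·atan2(√a, √(1−a)) = 1.67656 rad → d = 6371·c ≈ 10681.39 km.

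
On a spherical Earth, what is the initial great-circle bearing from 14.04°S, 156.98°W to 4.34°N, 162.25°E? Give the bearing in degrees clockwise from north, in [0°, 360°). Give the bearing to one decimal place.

291.5°

Δλ = 162.25 − -156.98 = 319.23°; wrapped into (−180°, 180°]: -40.77°.
θ = atan2( sin Δλ · cos φ₂ , cos φ₁ · sin φ₂ − sin φ₁ · cos φ₂ · cos Δλ )
  = atan2(-0.65115, 0.25662) = -68.491° → normalised to [0°, 360°): 291.509°.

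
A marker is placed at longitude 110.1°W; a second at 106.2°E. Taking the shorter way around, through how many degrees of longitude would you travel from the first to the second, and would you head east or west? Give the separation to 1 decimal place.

143.7° west

Raw difference: 106.2 − -110.1 = 216.3°.
Normalise into (−180°, 180°]: 216.3° − 360° = -143.7°.
Negative ⇒ the second point lies to the west; separation 143.7°.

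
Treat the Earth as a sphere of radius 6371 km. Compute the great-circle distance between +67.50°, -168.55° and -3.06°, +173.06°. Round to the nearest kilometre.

7977 km

Δλ = 173.06 − -168.55 = 341.61°; wrapped into (−180°, 180°]: -18.39°.
Δφ = -3.06 − 67.50 = -70.56°.
a = sin²(Δφ/2) + cos φ₁ · cos φ₂ · sin²(Δλ/2) = 0.343348.
c = 2·atan2(√a, √(1−a)) = 1.25213 rad → d = 6371·c ≈ 7977.29 km.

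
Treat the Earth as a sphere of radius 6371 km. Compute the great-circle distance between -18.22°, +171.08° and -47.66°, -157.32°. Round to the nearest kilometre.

Δλ = -157.32 − 171.08 = -328.40°; wrapped into (−180°, 180°]: 31.60°.
Δφ = -47.66 − -18.22 = -29.44°.
a = sin²(Δφ/2) + cos φ₁ · cos φ₂ · sin²(Δλ/2) = 0.111994.
c = 2·atan2(√a, √(1−a)) = 0.68248 rad → d = 6371·c ≈ 4348.07 km.

4348 km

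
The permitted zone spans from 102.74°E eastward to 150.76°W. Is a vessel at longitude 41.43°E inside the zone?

No

Band width going east from +102.74° to -150.76°: ((-150.76 − 102.74) mod 360) = 106.50°.
Offset of +41.43° east of the west edge: ((41.43 − 102.74) mod 360) = 298.69°.
298.69° > 106.50° ⇒ outside.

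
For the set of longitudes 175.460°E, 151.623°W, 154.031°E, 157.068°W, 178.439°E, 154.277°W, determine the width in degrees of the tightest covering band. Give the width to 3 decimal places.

54.346°

Sort the longitudes: -157.068°, -154.277°, -151.623°, +154.031°, +175.460°, +178.439°.
Eastward gaps between consecutive values (wrapping around): 2.791°, 2.654°, 305.654°, 21.429°, 2.979°, 24.493°.
Largest gap = 305.654° ⇒ minimal covering band is its complement: 360° − 305.654° = 54.346°.
Band runs from +154.031° eastward to -151.623°, crossing the antimeridian.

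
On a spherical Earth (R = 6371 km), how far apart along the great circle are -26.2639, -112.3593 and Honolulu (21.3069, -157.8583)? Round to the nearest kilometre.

7212 km

Δλ = -157.8583 − -112.3593 = -45.4990°.
Δφ = 21.3069 − -26.2639 = 47.5708°.
a = sin²(Δφ/2) + cos φ₁ · cos φ₂ · sin²(Δλ/2) = 0.287596.
c = 2·atan2(√a, √(1−a)) = 1.13205 rad → d = 6371·c ≈ 7212.27 km.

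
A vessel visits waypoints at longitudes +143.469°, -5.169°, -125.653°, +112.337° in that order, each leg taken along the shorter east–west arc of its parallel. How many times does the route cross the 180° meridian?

Leg 1: +143.469° → -5.169°, shortest Δλ = -148.638° (west) — does not cross 180°.
Leg 2: -5.169° → -125.653°, shortest Δλ = -120.484° (west) — does not cross 180°.
Leg 3: -125.653° → +112.337°, shortest Δλ = -122.01° (west) — crosses 180°.
Total crossings: 1.

1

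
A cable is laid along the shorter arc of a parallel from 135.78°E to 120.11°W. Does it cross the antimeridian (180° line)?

Naïve |-120.11 − 135.78| = 255.89° > 180°, so the shorter arc goes the other way round — across 180°.
Signed shortest Δλ = ((-120.11 − 135.78 + 180) mod 360) − 180 = 104.11°.
Going east by 104.11° from +135.78° passes through 180° before reaching -120.11°.

Yes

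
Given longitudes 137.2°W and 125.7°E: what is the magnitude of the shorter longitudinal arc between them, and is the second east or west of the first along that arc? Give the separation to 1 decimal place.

Raw difference: 125.7 − -137.2 = 262.9°.
Normalise into (−180°, 180°]: 262.9° − 360° = -97.1°.
Negative ⇒ the second point lies to the west; separation 97.1°.

97.1° west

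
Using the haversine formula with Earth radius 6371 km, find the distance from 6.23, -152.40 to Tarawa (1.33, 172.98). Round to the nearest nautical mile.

2094 nmi

Δλ = 172.98 − -152.40 = 325.38°; wrapped into (−180°, 180°]: -34.62°.
Δφ = 1.33 − 6.23 = -4.90°.
a = sin²(Δφ/2) + cos φ₁ · cos φ₂ · sin²(Δλ/2) = 0.089812.
c = 2·atan2(√a, √(1−a)) = 0.60873 rad → d = 6371·c ≈ 3878.20 km ≈ 2094.06 nmi.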